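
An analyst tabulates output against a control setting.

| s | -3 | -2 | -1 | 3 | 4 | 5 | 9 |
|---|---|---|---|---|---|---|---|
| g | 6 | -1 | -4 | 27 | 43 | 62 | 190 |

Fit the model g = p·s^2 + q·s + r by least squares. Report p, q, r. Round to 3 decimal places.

p = 2.012, q = 3.233, r = -2.470

Setting ∂/∂p … = 0 gives: 7621·p + 909·q + 145·r = 17917;  909·p + 145·q + 15·r = 2261;  145·p + 15·q + 7·r = 323.
Inverting the 3×3 Gram matrix, [p, q, r]ᵀ = [574598/285537, 307743/95179, -705242/285537]ᵀ.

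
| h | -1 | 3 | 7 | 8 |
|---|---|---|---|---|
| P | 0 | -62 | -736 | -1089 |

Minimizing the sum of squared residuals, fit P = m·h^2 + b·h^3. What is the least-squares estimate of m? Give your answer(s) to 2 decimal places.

m = -0.94

From the data, Σh^2·h^2 = 6579, Σh^2·h^3 = 49817, Σh^3·h^3 = 380523.
Moment sums: Σh^2·P = -106318, Σh^3·P = -811690.
Eliminating b: 380523·(row 1) − 49817·(row 2) gives 21727328·m = 380523·(-106318) − 49817·(-811690) = -20483584, so m = -640112/678979.
Then b = ((-811690) − 49817·(-640112/678979))/380523 = -1364522/678979.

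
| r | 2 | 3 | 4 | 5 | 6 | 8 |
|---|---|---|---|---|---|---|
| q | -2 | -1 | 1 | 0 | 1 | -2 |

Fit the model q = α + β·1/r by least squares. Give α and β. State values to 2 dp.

α = 0.56, β = -4.05

Forming MᵀM = [[6, 63/40]; [63/40, 7301/14400]] and Mᵀq = [-3, -7/6]ᵀ gives MᵀM·[α, β]ᵀ = Mᵀq.
Eliminating β: (7301/14400)·(row 1) − (63/40)·(row 2) gives (539/960)·α = (7301/14400)·(-3) − (63/40)·(-7/6) = 1519/4800, so α = 31/55.
Then β = ((-7/6) − (63/40)·(31/55))/(7301/14400) = -312/77.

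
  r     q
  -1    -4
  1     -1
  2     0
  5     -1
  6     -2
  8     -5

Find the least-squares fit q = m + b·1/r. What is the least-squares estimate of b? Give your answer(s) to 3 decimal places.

b = 1.839

From the data, Σ1 = 6, Σ1/r = 119/120, Σ1/r·1/r = 33601/14400.
Moment sums: Σq = -13, Σ1/r·q = 221/120.
Eliminating b: (33601/14400)·(row 1) − (119/120)·(row 2) gives (37489/2880)·m = (33601/14400)·(-13) − (119/120)·(221/120) = -57889/1800, so m = -463112/187445.
Then b = ((221/120) − (119/120)·(-463112/187445))/(33601/14400) = 68952/37489.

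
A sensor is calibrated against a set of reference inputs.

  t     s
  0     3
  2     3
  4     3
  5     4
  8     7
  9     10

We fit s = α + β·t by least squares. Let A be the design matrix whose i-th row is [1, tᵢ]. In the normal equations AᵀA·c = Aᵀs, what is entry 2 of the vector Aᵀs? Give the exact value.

184

Entry 2 ↔ basis t, so (Aᵀs)_{2} = Σᵢ (t)·sᵢ = (0)·(3) + (2)·(3) + (4)·(3) + (5)·(4) + (8)·(7) + (9)·(10) = 184.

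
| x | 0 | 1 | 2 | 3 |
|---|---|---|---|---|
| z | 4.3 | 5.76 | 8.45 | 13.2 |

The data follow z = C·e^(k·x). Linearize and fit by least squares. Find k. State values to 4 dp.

k = 0.3748

Taking logs, ln z = k·x + ln C, so regress ln z on x.
Σx = 6.0000, Σ(x)² = 14.0000, Σln z = 7.9239, Σx·ln z = 13.7599.
Normal system: [[14.0000, 6.0000]; [6.0000, 4]]·[k, ln C]ᵀ = [13.7599, 7.9239]ᵀ.
Slope k = (n·Σx·ln z − Σx·Σln z)/(n·Σ(x)² − (Σx)²) = (4·13.7599 − 6.0000·7.9239)/20.0000 = 0.37480; ln C = (Σln z − k·Σx)/n = 1.41878.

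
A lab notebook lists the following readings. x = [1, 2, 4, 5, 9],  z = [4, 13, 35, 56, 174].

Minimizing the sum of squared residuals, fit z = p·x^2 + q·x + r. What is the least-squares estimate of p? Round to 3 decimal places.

p = 2.126

Forming AᵀA = [[7459, 927, 127]; [927, 127, 21]; [127, 21, 5]] and Aᵀz = [16110, 2016, 282]ᵀ gives AᵀA·[p, q, r]ᵀ = Aᵀz.
Solving the 3×3 system (Gaussian elimination) gives p = 24792/11659, q = -1611/11659, r = 34617/11659.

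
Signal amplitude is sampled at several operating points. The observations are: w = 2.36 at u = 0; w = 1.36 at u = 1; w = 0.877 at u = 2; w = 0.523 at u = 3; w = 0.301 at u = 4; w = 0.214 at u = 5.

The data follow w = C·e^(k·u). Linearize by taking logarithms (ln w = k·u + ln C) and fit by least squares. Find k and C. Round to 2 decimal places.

Taking logs, ln w = k·u + ln C, so regress ln w on u.
Σu = 15.0000, Σ(u)² = 55.0000, Σln w = -2.3557, Σu·ln w = -14.4110.
Equations: 55.0000·k + 15.0000·ln C = -14.4110;  15.0000·k + 6·ln C = -2.3557.
Δ = 55.0000·6 − (15.0000)² = 105.0000; k = (-14.4110·6 − 15.0000·-2.3557)/105.0000 = -0.48696, ln C = (55.0000·-2.3557 − 15.0000·-14.4110)/105.0000 = 0.82478, so C = exp(0.82478) = 2.28137.

k = -0.49, C = 2.28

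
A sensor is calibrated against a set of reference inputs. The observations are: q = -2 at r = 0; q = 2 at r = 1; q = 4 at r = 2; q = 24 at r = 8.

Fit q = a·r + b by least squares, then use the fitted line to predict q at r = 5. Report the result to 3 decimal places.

With design matrix M, MᵀM = [[69, 11]; [11, 4]] and Mᵀq = [202, 28]ᵀ.
Determinant 69·4 − 11² = 155.
a = (202·4 − 11·28)/155 = 100/31; b = (69·28 − 11·202)/155 = -58/31.
At r = 5: q̂ = (100/31)·(5) + (-58/31)·(1) = 442/31.

q̂ = 14.258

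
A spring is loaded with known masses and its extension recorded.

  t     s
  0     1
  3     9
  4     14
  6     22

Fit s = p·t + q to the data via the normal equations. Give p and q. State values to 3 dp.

From the data, Σt·t = 61, Σt = 13, Σ1 = 4.
And Σt·s = 215, Σs = 46.
AᵀA·[p, q]ᵀ = Aᵀs becomes [[61, 13]; [13, 4]]·[p, q]ᵀ = [215, 46]ᵀ.
det = 61·4 − 13² = 75.
p = (215·4 − 13·46)/75 = 262/75; q = (61·46 − 13·215)/75 = 11/75.

p = 3.493, q = 0.147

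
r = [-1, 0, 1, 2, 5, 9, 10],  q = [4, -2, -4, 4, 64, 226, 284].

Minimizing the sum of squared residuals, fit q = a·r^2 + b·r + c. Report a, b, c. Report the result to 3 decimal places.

Compute the Gram sums: Σr^2·r^2 = 17204, Σr^2·r = 1862, Σr^2 = 212, Σr·r = 212, Σr = 26, Σ1 = 7.
And Σr^2·q = 48322, Σr·q = 5194, Σq = 576.
So XᵀX·[a, b, c]ᵀ = Xᵀq: [[17204, 1862, 212]; [1862, 212, 26]; [212, 26, 7]]·[a, b, c]ᵀ = [48322, 5194, 576]ᵀ.
Solving the 3×3 system (Gaussian elimination) gives a = 164373/52507, b = -140729/52507, c = -134870/52507.

a = 3.130, b = -2.680, c = -2.569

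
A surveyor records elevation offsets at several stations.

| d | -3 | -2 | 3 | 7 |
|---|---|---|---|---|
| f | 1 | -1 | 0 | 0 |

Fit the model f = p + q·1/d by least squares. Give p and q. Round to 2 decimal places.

The normal system XᵀX·[p, q]ᵀ = Xᵀf is [[4, -5/14]; [-5/14, 869/1764]]·[p, q]ᵀ = [0, 1/6]ᵀ.
Eliminating q: (869/1764)·(row 1) − (-5/14)·(row 2) gives (3251/1764)·p = (869/1764)·0 − (-5/14)·(1/6) = 5/84, so p = 105/3251.
Then q = ((1/6) − (-5/14)·(105/3251))/(869/1764) = 1176/3251.

p = 0.03, q = 0.36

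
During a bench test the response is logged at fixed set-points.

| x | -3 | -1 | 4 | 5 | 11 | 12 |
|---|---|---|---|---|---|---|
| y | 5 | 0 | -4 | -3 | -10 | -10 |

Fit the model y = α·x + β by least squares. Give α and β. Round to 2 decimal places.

α = -0.94, β = 0.70

With design matrix A, AᵀA = [[316, 28]; [28, 6]] and Aᵀy = [-276, -22]ᵀ.
det = 316·6 − 28² = 1112.
α = ((-276)·6 − 28·(-22))/1112 = -130/139; β = (316·(-22) − 28·(-276))/1112 = 97/139.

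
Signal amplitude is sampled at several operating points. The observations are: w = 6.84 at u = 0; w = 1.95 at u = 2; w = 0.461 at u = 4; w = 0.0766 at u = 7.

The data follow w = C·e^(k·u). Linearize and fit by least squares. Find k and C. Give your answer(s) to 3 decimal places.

Linearized form: ln w = k·u + ln C. From the 4 transformed points,
Σu = 13.0000, Σ(u)² = 69.0000, Σln w = -0.7529, Σu·ln w = -19.7459.
Normal system: [[69.0000, 13.0000]; [13.0000, 4]]·[k, ln C]ᵀ = [-19.7459, -0.7529]ᵀ.
Slope k = (n·Σu·ln w − Σu·Σln w)/(n·Σ(u)² − (Σu)²) = (4·-19.7459 − 13.0000·-0.7529)/107.0000 = -0.64669; ln C = (Σln w − k·Σu)/n = 1.91352, so C = exp(1.91352) = 6.77689.

k = -0.647, C = 6.777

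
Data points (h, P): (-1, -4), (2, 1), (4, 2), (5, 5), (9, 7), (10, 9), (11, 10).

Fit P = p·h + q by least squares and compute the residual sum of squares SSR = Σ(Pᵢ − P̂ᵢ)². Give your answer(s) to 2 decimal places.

Compute the Gram sums: Σh·h = 348, Σh = 40, Σ1 = 7.
For MᵀP: Σh·P = 302, ΣP = 30.
So MᵀM·[p, q]ᵀ = MᵀP: [[348, 40]; [40, 7]]·[p, q]ᵀ = [302, 30]ᵀ.
Determinant 348·7 − 40² = 836.
p = (302·7 − 40·30)/836 = 457/418; q = (348·30 − 40·302)/836 = -410/209.
Residuals: -395/418, 162/209, -86/209, 625/418, -367/418, 6/209, -27/418; SSR = 977/209.

SSR = 4.67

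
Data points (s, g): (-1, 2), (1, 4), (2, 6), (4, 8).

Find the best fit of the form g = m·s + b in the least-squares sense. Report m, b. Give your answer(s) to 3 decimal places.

m = 1.231, b = 3.154

Sums needed: Σs·s = 22, Σs = 6, Σ1 = 4.
Moment sums: Σs·g = 46, Σg = 20.
Normal equations: [[22, 6]; [6, 4]]·[m, b]ᵀ = [46, 20]ᵀ.
Eliminating b: 4·(row 1) − 6·(row 2) gives 52·m = 4·46 − 6·20 = 64, so m = 16/13.
Then b = (20 − 6·(16/13))/4 = 41/13.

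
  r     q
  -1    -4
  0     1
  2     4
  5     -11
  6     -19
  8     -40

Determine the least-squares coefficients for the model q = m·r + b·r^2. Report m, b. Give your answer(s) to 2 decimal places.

m = 3.07, b = -1.02

Normal-equation sums: Σr·r = 130, Σr·r^2 = 860, Σr^2·r^2 = 6034.
Right-hand side: Σr·q = -477, Σr^2·q = -3507.
AᵀA·[m, b]ᵀ = Aᵀq becomes [[130, 860]; [860, 6034]]·[m, b]ᵀ = [-477, -3507]ᵀ.
det = 130·6034 − 860² = 44820.
m = ((-477)·6034 − 860·(-3507))/44820 = 22967/7470; b = (130·(-3507) − 860·(-477))/44820 = -1523/1494.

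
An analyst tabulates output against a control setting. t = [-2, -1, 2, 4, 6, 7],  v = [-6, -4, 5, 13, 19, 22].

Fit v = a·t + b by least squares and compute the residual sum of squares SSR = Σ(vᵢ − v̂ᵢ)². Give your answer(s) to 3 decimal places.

Forming AᵀA = [[110, 16]; [16, 6]] and Aᵀv = [346, 49]ᵀ gives AᵀA·[a, b]ᵀ = Aᵀv.
Determinant 110·6 − 16² = 404.
a = (346·6 − 16·49)/404 = 323/101; b = (110·49 − 16·346)/404 = -73/202.
Residuals: 153/202, -89/202, -209/202, 115/202, 35/202, -5/202; SSR = 443/202.

SSR = 2.193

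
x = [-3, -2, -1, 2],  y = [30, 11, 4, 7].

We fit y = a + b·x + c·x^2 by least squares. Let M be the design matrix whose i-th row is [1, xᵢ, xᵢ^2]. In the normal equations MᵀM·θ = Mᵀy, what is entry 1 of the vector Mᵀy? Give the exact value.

52

Entry 1 ↔ basis 1, so (Mᵀy)_{1} = Σᵢ yᵢ = (1)·(30) + (1)·(11) + (1)·(4) + (1)·(7) = 52.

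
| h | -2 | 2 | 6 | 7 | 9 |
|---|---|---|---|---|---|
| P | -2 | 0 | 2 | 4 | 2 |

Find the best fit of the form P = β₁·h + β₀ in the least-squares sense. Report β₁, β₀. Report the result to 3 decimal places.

Sums needed: Σh·h = 174, Σh = 22, Σ1 = 5.
Moment sums: Σh·P = 62, ΣP = 6.
Normal equations: [[174, 22]; [22, 5]]·[β₁, β₀]ᵀ = [62, 6]ᵀ.
Determinant 174·5 − 22² = 386.
β₁ = (62·5 − 22·6)/386 = 89/193; β₀ = (174·6 − 22·62)/386 = -160/193.

β₁ = 0.461, β₀ = -0.829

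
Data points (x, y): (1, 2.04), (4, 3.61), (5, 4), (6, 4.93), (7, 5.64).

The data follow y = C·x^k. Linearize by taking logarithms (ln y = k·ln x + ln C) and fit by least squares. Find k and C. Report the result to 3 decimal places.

k = 0.492, C = 1.971

With ln yᵢ as the transformed response and ln xᵢ as the regressor:
Σln x = 6.7334, Σ(ln x)² = 11.5091, Σln y = 6.7082, Σln x·ln y = 10.2354.
Equations: 11.5091·k + 6.7334·ln C = 10.2354;  6.7334·k + 5·ln C = 6.7082.
Δ = 11.5091·5 − (6.7334)² = 12.2067; k = (10.2354·5 − 6.7334·6.7082)/12.2067 = 0.49221, ln C = (11.5091·6.7082 − 6.7334·10.2354)/12.2067 = 0.67879, so C = exp(0.67879) = 1.97148.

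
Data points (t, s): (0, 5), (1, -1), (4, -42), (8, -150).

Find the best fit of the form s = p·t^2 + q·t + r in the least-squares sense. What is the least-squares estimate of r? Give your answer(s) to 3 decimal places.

r = 5.013

XᵀX·[p, q, r]ᵀ = Xᵀs reads: 4353·p + 577·q + 81·r = -10273;  577·p + 81·q + 13·r = -1369;  81·p + 13·q + 4·r = -188.
Solving the 3×3 system (Gaussian elimination) gives p = -2547/1336, q = -27557/6680, r = 8371/1670.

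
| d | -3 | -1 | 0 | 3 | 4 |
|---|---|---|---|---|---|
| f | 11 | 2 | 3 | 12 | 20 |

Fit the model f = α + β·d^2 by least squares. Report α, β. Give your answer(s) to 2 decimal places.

Normal-equation sums: Σ1 = 5, Σd^2 = 35, Σd^2·d^2 = 419.
And Σf = 48, Σd^2·f = 529.
AᵀA·[α, β]ᵀ = Aᵀf becomes [[5, 35]; [35, 419]]·[α, β]ᵀ = [48, 529]ᵀ.
Determinant 5·419 − 35² = 870.
α = (48·419 − 35·529)/870 = 1597/870; β = (5·529 − 35·48)/870 = 193/174.

α = 1.84, β = 1.11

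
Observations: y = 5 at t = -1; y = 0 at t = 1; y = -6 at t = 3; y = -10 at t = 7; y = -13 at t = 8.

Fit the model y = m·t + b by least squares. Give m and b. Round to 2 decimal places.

m = -1.87, b = 1.93

The normal system XᵀX·[m, b]ᵀ = Xᵀy is [[124, 18]; [18, 5]]·[m, b]ᵀ = [-197, -24]ᵀ.
Determinant 124·5 − 18² = 296.
m = ((-197)·5 − 18·(-24))/296 = -553/296; b = (124·(-24) − 18·(-197))/296 = 285/148.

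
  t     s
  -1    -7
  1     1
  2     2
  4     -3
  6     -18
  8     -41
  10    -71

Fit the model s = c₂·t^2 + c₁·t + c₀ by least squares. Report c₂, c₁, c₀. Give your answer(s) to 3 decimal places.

c₂ = -1.086, c₁ = 3.883, c₀ = -1.768

Entries of MᵀM: Σt^2·t^2 = 15666, Σt^2·t = 1800, Σt^2 = 222, Σt·t = 222, Σt = 30, Σ1 = 7.
Right-hand side: Σt^2·s = -10418, Σt·s = -1146, Σs = -137.
Inverting the 3×3 Gram matrix, [c₂, c₁, c₀]ᵀ = [-54352/50043, 64772/16681, -29487/16681]ᵀ.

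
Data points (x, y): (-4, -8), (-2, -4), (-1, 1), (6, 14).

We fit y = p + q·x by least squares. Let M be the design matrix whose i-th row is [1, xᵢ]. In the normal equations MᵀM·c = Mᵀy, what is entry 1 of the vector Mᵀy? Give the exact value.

3

Entry 1 ↔ basis 1, so (Mᵀy)_{1} = Σᵢ yᵢ = (1)·(-8) + (1)·(-4) + (1)·(1) + (1)·(14) = 3.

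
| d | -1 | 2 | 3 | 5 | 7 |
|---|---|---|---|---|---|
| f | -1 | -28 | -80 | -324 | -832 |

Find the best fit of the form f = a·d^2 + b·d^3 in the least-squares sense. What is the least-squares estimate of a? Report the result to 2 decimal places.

Sums needed: Σd^2·d^2 = 3124, Σd^2·d^3 = 20206, Σd^3·d^3 = 134068.
Right-hand side: Σd^2·f = -49701, Σd^3·f = -328259.
Δ = 3124·134068 − 20206² = 10545996.
a = ((-49701)·134068 − 20206·(-328259))/10545996 = -15256157/5272998; b = (3124·(-328259) − 20206·(-49701))/10545996 = -10611355/5272998.

a = -2.89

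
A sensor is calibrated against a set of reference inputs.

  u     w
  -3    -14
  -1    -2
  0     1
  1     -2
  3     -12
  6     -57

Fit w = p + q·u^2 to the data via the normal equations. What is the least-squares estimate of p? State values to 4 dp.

Normal-equation sums: Σ1 = 6, Σu^2 = 56, Σu^2·u^2 = 1460.
For Mᵀw: Σw = -86, Σu^2·w = -2290.
MᵀM·[p, q]ᵀ = Mᵀw becomes [[6, 56]; [56, 1460]]·[p, q]ᵀ = [-86, -2290]ᵀ.
Determinant 6·1460 − 56² = 5624.
p = ((-86)·1460 − 56·(-2290))/5624 = 335/703; q = (6·(-2290) − 56·(-86))/5624 = -2231/1406.

p = 0.4765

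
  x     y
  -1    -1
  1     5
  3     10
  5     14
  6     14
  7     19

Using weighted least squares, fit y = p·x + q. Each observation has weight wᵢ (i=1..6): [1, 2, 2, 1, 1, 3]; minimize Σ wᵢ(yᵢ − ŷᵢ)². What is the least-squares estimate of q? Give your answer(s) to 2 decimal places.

Normal-equation sums: Σwᵢ·x·x = 229, Σwᵢ·x = 39, Σwᵢ·1 = 10.
Moment sums: Σwᵢ·x·y = 624, Σwᵢ·y = 114.
MᵀWM·[p, q]ᵀ = MᵀWy becomes [[229, 39]; [39, 10]]·[p, q]ᵀ = [624, 114]ᵀ.
Eliminating q: 10·(row 1) − 39·(row 2) gives 769·p = 10·624 − 39·114 = 1794, so p = 1794/769.
Then q = (114 − 39·(1794/769))/10 = 1770/769.

q = 2.30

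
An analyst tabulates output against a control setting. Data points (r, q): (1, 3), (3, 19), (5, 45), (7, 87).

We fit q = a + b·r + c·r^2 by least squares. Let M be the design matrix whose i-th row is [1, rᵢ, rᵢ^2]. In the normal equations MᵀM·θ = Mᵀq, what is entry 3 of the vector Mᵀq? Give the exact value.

5562

Entry 3 ↔ basis r^2, so (Mᵀq)_{3} = Σᵢ (r^2)·qᵢ = (1)·(3) + (9)·(19) + (25)·(45) + (49)·(87) = 5562.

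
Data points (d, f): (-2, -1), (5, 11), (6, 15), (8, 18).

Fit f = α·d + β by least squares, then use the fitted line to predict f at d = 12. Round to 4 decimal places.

From the data, Σd·d = 129, Σd = 17, Σ1 = 4.
Right-hand side: Σd·f = 291, Σf = 43.
det = 129·4 − 17² = 227.
α = (291·4 − 17·43)/227 = 433/227; β = (129·43 − 17·291)/227 = 600/227.
At d = 12: f̂ = (433/227)·(12) + (600/227)·(1) = 5796/227.

f̂ = 25.5330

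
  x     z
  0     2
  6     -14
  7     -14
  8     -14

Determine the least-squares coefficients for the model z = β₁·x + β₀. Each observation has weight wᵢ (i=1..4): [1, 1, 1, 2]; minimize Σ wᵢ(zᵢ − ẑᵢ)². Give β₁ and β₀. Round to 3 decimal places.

Entries of MᵀWM: Σwᵢ·x·x = 213, Σwᵢ·x = 29, Σwᵢ·1 = 5.
Right-hand side: Σwᵢ·x·z = -406, Σwᵢ·z = -54.
MᵀWM·[β₁, β₀]ᵀ = MᵀWz becomes [[213, 29]; [29, 5]]·[β₁, β₀]ᵀ = [-406, -54]ᵀ.
Δ = 213·5 − 29² = 224.
β₁ = ((-406)·5 − 29·(-54))/224 = -29/14; β₀ = (213·(-54) − 29·(-406))/224 = 17/14.

β₁ = -2.071, β₀ = 1.214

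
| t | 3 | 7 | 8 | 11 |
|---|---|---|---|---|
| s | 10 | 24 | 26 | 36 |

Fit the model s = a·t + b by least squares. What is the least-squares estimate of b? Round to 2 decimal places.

b = 0.53

Sums needed: Σt·t = 243, Σt = 29, Σ1 = 4.
For Xᵀs: Σt·s = 802, Σs = 96.
So XᵀX·[a, b]ᵀ = Xᵀs: [[243, 29]; [29, 4]]·[a, b]ᵀ = [802, 96]ᵀ.
Eliminating b: 4·(row 1) − 29·(row 2) gives 131·a = 4·802 − 29·96 = 424, so a = 424/131.
Then b = (96 − 29·(424/131))/4 = 70/131.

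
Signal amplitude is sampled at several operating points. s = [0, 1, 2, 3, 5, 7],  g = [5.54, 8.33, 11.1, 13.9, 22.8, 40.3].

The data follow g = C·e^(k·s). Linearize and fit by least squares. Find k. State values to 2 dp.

Let Y = ln g. Fitting Y = k·s + ln C by least squares:
Over the data: Σs = 18.0000, Σ(s)² = 88.0000, Σln g = 15.6938, Σs·ln g = 56.3377.
Normal system: [[88.0000, 18.0000]; [18.0000, 6]]·[k, ln C]ᵀ = [56.3377, 15.6938]ᵀ.
Δ = 88.0000·6 − (18.0000)² = 204.0000; k = (56.3377·6 − 18.0000·15.6938)/204.0000 = 0.27224, ln C = (88.0000·15.6938 − 18.0000·56.3377)/204.0000 = 1.79890.

k = 0.27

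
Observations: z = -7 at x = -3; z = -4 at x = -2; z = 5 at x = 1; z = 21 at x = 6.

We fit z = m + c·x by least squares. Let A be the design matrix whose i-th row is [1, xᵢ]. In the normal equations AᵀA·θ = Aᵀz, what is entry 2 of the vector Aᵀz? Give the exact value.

160

Entry 2 ↔ basis x, so (Aᵀz)_{2} = Σᵢ (x)·zᵢ = (-3)·(-7) + (-2)·(-4) + (1)·(5) + (6)·(21) = 160.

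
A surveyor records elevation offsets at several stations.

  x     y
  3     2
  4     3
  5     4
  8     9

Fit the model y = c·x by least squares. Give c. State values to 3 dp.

c = 0.965

With design matrix M, MᵀM = [[114]] and Mᵀy = [110]ᵀ.
Hence c = 110 / 114 ≈ 0.964912.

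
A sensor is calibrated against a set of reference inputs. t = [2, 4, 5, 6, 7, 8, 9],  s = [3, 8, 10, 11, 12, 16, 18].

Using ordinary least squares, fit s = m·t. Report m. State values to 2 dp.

The normal equations are: 275·m = 528.
(Σt·t = 275, Σt·s = 528.)
m = 528/275 = 1.92.

m = 1.92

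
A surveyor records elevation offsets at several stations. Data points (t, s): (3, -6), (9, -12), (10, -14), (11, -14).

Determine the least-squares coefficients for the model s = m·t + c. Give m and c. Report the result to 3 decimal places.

Compute the Gram sums: Σt·t = 311, Σt = 33, Σ1 = 4.
Right-hand side: Σt·s = -420, Σs = -46.
Normal equations: [[311, 33]; [33, 4]]·[m, c]ᵀ = [-420, -46]ᵀ.
Determinant 311·4 − 33² = 155.
m = ((-420)·4 − 33·(-46))/155 = -162/155; c = (311·(-46) − 33·(-420))/155 = -446/155.

m = -1.045, c = -2.877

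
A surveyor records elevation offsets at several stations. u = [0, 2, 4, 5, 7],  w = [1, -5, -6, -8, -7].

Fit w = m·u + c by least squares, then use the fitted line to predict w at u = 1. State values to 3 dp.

With design matrix M, MᵀM = [[94, 18]; [18, 5]] and Mᵀw = [-123, -25]ᵀ.
det = 94·5 − 18² = 146.
m = ((-123)·5 − 18·(-25))/146 = -165/146; c = (94·(-25) − 18·(-123))/146 = -68/73.
At u = 1: ŵ = (-165/146)·(1) + (-68/73)·(1) = -301/146.

ŵ = -2.062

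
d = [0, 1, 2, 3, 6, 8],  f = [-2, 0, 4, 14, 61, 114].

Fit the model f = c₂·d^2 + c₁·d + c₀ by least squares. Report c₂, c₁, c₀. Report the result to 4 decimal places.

c₂ = 1.8993, c₁ = -0.8024, c₀ = -1.5778

Compute the Gram sums: Σd^2·d^2 = 5490, Σd^2·d = 764, Σd^2 = 114, Σd·d = 114, Σd = 20, Σ1 = 6.
Moment sums: Σd^2·f = 9634, Σd·f = 1328, Σf = 191.
So AᵀA·[c₂, c₁, c₀]ᵀ = Aᵀf: [[5490, 764, 114]; [764, 114, 20]; [114, 20, 6]]·[c₂, c₁, c₀]ᵀ = [9634, 1328, 191]ᵀ.
Solving the 3×3 system (Gaussian elimination) gives c₂ = 28147/14820, c₁ = -991/1235, c₀ = -23383/14820.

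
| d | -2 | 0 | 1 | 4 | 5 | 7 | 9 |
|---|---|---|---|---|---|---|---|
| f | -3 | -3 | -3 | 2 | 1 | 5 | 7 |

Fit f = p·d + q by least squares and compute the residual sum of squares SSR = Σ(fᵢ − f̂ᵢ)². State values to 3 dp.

Forming MᵀM = [[176, 24]; [24, 7]] and Mᵀf = [114, 6]ᵀ gives MᵀM·[p, q]ᵀ = Mᵀf.
Eliminating q: 7·(row 1) − 24·(row 2) gives 656·p = 7·114 − 24·6 = 654, so p = 327/328.
Then q = (6 − 24·(327/328))/7 = -105/41.
Residuals: 255/164, -18/41, -471/328, 47/82, -467/328, 191/328, 193/328; SSR = 1265/164.

SSR = 7.713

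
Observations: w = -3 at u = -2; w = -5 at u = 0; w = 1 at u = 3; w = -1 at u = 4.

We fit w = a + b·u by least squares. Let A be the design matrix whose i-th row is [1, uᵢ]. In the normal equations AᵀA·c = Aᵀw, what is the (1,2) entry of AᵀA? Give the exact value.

5

Row 1 ↔ basis 1, column 2 ↔ basis u, so (AᵀA)_{1,2} = Σᵢ u = (1)·(-2) + (1)·(0) + (1)·(3) + (1)·(4) = 5.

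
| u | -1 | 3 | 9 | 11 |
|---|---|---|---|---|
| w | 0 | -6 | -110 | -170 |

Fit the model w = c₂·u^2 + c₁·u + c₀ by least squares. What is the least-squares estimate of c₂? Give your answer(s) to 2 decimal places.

c₂ = -1.58

Normal-equation sums: Σu^2·u^2 = 21284, Σu^2·u = 2086, Σu^2 = 212, Σu·u = 212, Σu = 22, Σ1 = 4.
Moment sums: Σu^2·w = -29534, Σu·w = -2878, Σw = -286.
Solving the 3×3 system (Gaussian elimination) gives c₂ = -19/12, c₁ = 5/3, c₀ = 13/4.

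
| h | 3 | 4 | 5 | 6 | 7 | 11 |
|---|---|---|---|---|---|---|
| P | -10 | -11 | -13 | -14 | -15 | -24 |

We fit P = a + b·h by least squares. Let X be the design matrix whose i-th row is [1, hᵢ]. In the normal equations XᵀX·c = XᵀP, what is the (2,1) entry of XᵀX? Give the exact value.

36

Row 2 ↔ basis h, column 1 ↔ basis 1, so (XᵀX)_{2,1} = Σᵢ h = (3)·(1) + (4)·(1) + (5)·(1) + (6)·(1) + (7)·(1) + (11)·(1) = 36.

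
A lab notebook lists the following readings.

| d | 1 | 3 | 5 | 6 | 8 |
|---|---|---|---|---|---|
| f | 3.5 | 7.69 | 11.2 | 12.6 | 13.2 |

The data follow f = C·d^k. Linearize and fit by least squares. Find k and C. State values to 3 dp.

k = 0.671, C = 3.604

Let Y = ln f. Fitting Y = k·ln d + ln C by least squares:
Sums: Σln d = 6.5793, Σ(ln d)² = 11.3317, Σln f = 10.8225, Σln d·ln f = 16.0345.
Normal system: [[11.3317, 6.5793]; [6.5793, 5]]·[k, ln C]ᵀ = [16.0345, 10.8225]ᵀ.
Slope k = (n·Σln d·ln f − Σln d·Σln f)/(n·Σ(ln d)² − (Σln d)²) = (5·16.0345 − 6.5793·10.8225)/13.3720 = 0.67070; ln C = (Σln f − k·Σln d)/n = 1.28196, so C = exp(1.28196) = 3.60370.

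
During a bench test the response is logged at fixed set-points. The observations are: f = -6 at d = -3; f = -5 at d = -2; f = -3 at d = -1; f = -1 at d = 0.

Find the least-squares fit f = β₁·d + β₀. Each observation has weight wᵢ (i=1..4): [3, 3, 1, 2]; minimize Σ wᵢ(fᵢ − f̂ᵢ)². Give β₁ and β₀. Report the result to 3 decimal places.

Forming AᵀWA = [[40, -16]; [-16, 9]] and AᵀWf = [87, -38]ᵀ gives AᵀWA·[β₁, β₀]ᵀ = AᵀWf.
Eliminating β₀: 9·(row 1) − (-16)·(row 2) gives 104·β₁ = 9·87 − (-16)·(-38) = 175, so β₁ = 175/104.
Then β₀ = ((-38) − (-16)·(175/104))/9 = -16/13.

β₁ = 1.683, β₀ = -1.231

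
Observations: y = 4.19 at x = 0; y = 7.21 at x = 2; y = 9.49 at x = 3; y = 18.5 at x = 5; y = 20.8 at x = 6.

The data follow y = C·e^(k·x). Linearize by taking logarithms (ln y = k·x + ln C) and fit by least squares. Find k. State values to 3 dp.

Let Y = ln y. Fitting Y = k·x + ln C by least squares:
Σx = 16.0000, Σ(x)² = 74.0000, Σln y = 11.6111, Σx·ln y = 43.5002.
Equations: 74.0000·k + 16.0000·ln C = 43.5002;  16.0000·k + 5·ln C = 11.6111.
Solving (det = 114.0000): k = 0.27827, ln C = 1.43176.

k = 0.278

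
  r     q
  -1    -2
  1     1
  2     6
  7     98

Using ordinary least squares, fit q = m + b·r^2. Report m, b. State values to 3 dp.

m = -2.438, b = 2.050

Compute the Gram sums: Σ1 = 4, Σr^2 = 55, Σr^2·r^2 = 2419.
For Xᵀq: Σq = 103, Σr^2·q = 4825.
Normal equations: [[4, 55]; [55, 2419]]·[m, b]ᵀ = [103, 4825]ᵀ.
Eliminating b: 2419·(row 1) − 55·(row 2) gives 6651·m = 2419·103 − 55·4825 = -16218, so m = -1802/739.
Then b = (4825 − 55·(-1802/739))/2419 = 1515/739.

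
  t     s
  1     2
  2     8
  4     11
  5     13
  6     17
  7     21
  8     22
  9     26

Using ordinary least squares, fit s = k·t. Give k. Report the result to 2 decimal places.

The normal system MᵀM·[k]ᵀ = Mᵀs is [[276]]·[k]ᵀ = [786]ᵀ.
k = 786/276 = 2.84783.

k = 2.85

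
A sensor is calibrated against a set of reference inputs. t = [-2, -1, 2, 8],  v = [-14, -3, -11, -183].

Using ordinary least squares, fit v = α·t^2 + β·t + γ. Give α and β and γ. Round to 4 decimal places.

α = -2.9413, β = 0.6832, γ = -0.2669

The normal system MᵀM·[α, β, γ]ᵀ = Mᵀv is [[4129, 511, 73]; [511, 73, 7]; [73, 7, 4]]·[α, β, γ]ᵀ = [-11815, -1455, -211]ᵀ.
Inverting the 3×3 Gram matrix, [α, β, γ]ᵀ = [-45143/15348, 3495/5116, -1024/3837]ᵀ.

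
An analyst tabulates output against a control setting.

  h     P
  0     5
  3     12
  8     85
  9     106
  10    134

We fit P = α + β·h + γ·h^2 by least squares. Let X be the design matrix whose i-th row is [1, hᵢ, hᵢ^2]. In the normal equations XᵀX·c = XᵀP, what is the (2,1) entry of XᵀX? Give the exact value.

Row 2 ↔ basis h, column 1 ↔ basis 1, so (XᵀX)_{2,1} = Σᵢ h = (0)·(1) + (3)·(1) + (8)·(1) + (9)·(1) + (10)·(1) = 30.

30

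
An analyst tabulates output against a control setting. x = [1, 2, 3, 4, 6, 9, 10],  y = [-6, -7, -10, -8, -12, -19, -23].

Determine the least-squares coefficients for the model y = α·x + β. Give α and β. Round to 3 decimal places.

Compute the Gram sums: Σx·x = 247, Σx = 35, Σ1 = 7.
Moment sums: Σx·y = -555, Σy = -85.
So MᵀM·[α, β]ᵀ = Mᵀy: [[247, 35]; [35, 7]]·[α, β]ᵀ = [-555, -85]ᵀ.
Δ = 247·7 − 35² = 504.
α = ((-555)·7 − 35·(-85))/504 = -65/36; β = (247·(-85) − 35·(-555))/504 = -785/252.

α = -1.806, β = -3.115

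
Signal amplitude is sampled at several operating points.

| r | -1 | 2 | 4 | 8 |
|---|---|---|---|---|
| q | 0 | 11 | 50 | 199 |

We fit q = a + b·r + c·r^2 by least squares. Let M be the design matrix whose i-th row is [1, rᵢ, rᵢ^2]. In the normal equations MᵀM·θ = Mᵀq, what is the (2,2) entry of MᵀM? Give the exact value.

Row 2 ↔ basis r, column 2 ↔ basis r, so (MᵀM)_{2,2} = Σᵢ (r)·(r) = (-1)·(-1) + (2)·(2) + (4)·(4) + (8)·(8) = 85.

85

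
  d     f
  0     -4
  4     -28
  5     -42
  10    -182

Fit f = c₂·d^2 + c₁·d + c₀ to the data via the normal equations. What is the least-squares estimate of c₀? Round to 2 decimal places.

c₀ = -4.11

The normal system XᵀX·[c₂, c₁, c₀]ᵀ = Xᵀf is [[10881, 1189, 141]; [1189, 141, 19]; [141, 19, 4]]·[c₂, c₁, c₀]ᵀ = [-19698, -2142, -256]ᵀ.
Inverting the 3×3 Gram matrix, [c₂, c₁, c₀]ᵀ = [-6088/3035, 6912/3035, -2494/607]ᵀ.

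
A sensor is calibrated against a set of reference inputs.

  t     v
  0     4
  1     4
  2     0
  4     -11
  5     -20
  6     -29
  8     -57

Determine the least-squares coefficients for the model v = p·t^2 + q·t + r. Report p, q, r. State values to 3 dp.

p = -0.962, q = 0.081, r = 4.193

The normal system XᵀX·[p, q, r]ᵀ = Xᵀv is [[6290, 926, 146]; [926, 146, 26]; [146, 26, 7]]·[p, q, r]ᵀ = [-5364, -770, -109]ᵀ.
Inverting the 3×3 Gram matrix, [p, q, r]ᵀ = [-3163/3288, 265/3288, 1149/274]ᵀ.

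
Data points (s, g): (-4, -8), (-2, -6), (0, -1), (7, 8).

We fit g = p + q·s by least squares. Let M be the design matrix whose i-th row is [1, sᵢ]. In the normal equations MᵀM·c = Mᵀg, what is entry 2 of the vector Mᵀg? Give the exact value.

Entry 2 ↔ basis s, so (Mᵀg)_{2} = Σᵢ (s)·gᵢ = (-4)·(-8) + (-2)·(-6) + (0)·(-1) + (7)·(8) = 100.

100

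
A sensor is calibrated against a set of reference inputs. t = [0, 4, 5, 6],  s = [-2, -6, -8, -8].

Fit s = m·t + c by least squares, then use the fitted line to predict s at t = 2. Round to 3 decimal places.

The normal system XᵀX·[m, c]ᵀ = Xᵀs is [[77, 15]; [15, 4]]·[m, c]ᵀ = [-112, -24]ᵀ.
Δ = 77·4 − 15² = 83.
m = ((-112)·4 − 15·(-24))/83 = -88/83; c = (77·(-24) − 15·(-112))/83 = -168/83.
At t = 2: ŝ = (-88/83)·(2) + (-168/83)·(1) = -344/83.

ŝ = -4.145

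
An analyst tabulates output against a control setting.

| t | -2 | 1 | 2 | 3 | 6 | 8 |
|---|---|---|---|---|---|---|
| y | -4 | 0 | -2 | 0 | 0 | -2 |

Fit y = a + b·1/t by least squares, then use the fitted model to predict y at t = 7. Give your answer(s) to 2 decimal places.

Sums needed: Σ1 = 6, Σ1/t = 13/8, Σ1/t·1/t = 953/576.
Right-hand side: Σy = -8, Σ1/t·y = 3/4.
So AᵀA·[a, b]ᵀ = Aᵀy: [[6, 13/8]; [13/8, 953/576]]·[a, b]ᵀ = [-8, 3/4]ᵀ.
Determinant 6·(953/576) − (13/8)² = 1399/192.
a = ((-8)·(953/576) − (13/8)·(3/4))/(1399/192) = -8326/4197; b = (6·(3/4) − (13/8)·(-8))/(1399/192) = 3360/1399.
At t = 7: ŷ = (-8326/4197)·(1) + (3360/1399)·(1/7) = -6886/4197.

ŷ = -1.64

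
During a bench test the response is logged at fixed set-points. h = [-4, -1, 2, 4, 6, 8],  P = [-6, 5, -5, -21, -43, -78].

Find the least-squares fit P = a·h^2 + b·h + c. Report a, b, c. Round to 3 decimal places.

a = -1.038, b = -1.804, c = 3.550

Forming MᵀM = [[5921, 735, 137]; [735, 137, 15]; [137, 15, 6]] and MᵀP = [-6987, -957, -148]ᵀ gives MᵀM·[a, b, c]ᵀ = MᵀP.
Inverting the 3×3 Gram matrix, [a, b, c]ᵀ = [-96424/92873, -167538/92873, 29969/8443]ᵀ.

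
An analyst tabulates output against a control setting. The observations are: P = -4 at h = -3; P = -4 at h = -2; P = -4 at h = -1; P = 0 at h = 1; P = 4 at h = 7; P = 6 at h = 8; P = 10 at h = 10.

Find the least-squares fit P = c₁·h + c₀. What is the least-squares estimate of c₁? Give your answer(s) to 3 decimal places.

c₁ = 1.037

XᵀX·[c₁, c₀]ᵀ = XᵀP reads: 228·c₁ + 20·c₀ = 200;  20·c₁ + 7·c₀ = 8.
(Σh·h = 228, Σh = 20, Σ1 = 7, Σh·P = 200, ΣP = 8.)
Determinant 228·7 − 20² = 1196.
c₁ = (200·7 − 20·8)/1196 = 310/299; c₀ = (228·8 − 20·200)/1196 = -544/299.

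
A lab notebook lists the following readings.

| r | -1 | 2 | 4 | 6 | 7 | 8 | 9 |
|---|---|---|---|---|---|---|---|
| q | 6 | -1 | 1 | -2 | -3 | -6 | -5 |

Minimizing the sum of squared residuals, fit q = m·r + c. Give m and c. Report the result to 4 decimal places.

m = -1.0526, c = 3.8346

MᵀM·[m, c]ᵀ = Mᵀq reads: 251·m + 35·c = -130;  35·m + 7·c = -10.
(Σr·r = 251, Σr = 35, Σ1 = 7, Σr·q = -130, Σq = -10.)
Determinant 251·7 − 35² = 532.
m = ((-130)·7 − 35·(-10))/532 = -20/19; c = (251·(-10) − 35·(-130))/532 = 510/133.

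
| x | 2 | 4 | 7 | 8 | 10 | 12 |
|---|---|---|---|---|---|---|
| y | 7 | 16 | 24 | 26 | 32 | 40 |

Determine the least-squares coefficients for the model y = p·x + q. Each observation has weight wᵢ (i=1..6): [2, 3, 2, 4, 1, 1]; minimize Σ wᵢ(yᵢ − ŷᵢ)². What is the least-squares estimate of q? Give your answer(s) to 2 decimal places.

MᵀWM·[p, q]ᵀ = MᵀWy reads: 654·p + 84·q = 2188;  84·p + 13·q = 286.
(Σwᵢ·x·x = 654, Σwᵢ·x = 84, Σwᵢ·1 = 13, Σwᵢ·x·y = 2188, Σwᵢ·y = 286.)
Determinant 654·13 − 84² = 1446.
p = (2188·13 − 84·286)/1446 = 2210/723; q = (654·286 − 84·2188)/1446 = 542/241.

q = 2.25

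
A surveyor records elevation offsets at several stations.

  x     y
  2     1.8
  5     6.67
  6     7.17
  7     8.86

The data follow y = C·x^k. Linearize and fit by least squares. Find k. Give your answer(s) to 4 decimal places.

Let Y = ln y. Fitting Y = k·ln x + ln C by least squares:
Sums: Σln x = 6.0403, Σ(ln x)² = 10.0677, Σln y = 6.6369, Σln x·ln y = 11.2362.
Normal system: [[10.0677, 6.0403]; [6.0403, 4]]·[k, ln C]ᵀ = [11.2362, 6.6369]ᵀ.
Slope k = (n·Σln x·ln y − Σln x·Σln y)/(n·Σ(ln x)² − (Σln x)²) = (4·11.2362 − 6.0403·6.6369)/3.7862 = 1.28271; ln C = (Σln y − k·Σln x)/n = -0.27775.

k = 1.2827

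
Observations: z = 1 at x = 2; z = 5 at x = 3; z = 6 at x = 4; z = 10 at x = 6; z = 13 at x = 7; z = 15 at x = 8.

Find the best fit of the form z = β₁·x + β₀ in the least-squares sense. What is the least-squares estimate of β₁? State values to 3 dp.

β₁ = 2.214

The normal system AᵀA·[β₁, β₀]ᵀ = Aᵀz is [[178, 30]; [30, 6]]·[β₁, β₀]ᵀ = [312, 50]ᵀ.
Eliminating β₀: 6·(row 1) − 30·(row 2) gives 168·β₁ = 6·312 − 30·50 = 372, so β₁ = 31/14.
Then β₀ = (50 − 30·(31/14))/6 = -115/42.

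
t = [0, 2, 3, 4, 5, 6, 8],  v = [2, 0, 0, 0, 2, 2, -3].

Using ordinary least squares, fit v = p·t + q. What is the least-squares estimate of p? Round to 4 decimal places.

p = -0.3333

Compute the Gram sums: Σt·t = 154, Σt = 28, Σ1 = 7.
For Aᵀv: Σt·v = -2, Σv = 3.
So AᵀA·[p, q]ᵀ = Aᵀv: [[154, 28]; [28, 7]]·[p, q]ᵀ = [-2, 3]ᵀ.
Δ = 154·7 − 28² = 294.
p = ((-2)·7 − 28·3)/294 = -1/3; q = (154·3 − 28·(-2))/294 = 37/21.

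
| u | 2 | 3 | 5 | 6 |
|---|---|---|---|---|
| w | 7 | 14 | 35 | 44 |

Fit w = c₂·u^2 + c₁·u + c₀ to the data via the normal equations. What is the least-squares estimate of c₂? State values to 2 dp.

c₂ = 0.33

The normal equations are: 2018·c₂ + 376·c₁ + 74·c₀ = 2613;  376·c₂ + 74·c₁ + 16·c₀ = 495;  74·c₂ + 16·c₁ + 4·c₀ = 100.
Row-reducing yields c₂ = 1/3, c₁ = 41/6, c₀ = -17/2.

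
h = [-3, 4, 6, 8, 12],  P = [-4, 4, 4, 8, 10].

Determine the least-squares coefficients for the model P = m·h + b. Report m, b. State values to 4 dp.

The normal system XᵀX·[m, b]ᵀ = XᵀP is [[269, 27]; [27, 5]]·[m, b]ᵀ = [236, 22]ᵀ.
Determinant 269·5 − 27² = 616.
m = (236·5 − 27·22)/616 = 293/308; b = (269·22 − 27·236)/616 = -227/308.

m = 0.9513, b = -0.7370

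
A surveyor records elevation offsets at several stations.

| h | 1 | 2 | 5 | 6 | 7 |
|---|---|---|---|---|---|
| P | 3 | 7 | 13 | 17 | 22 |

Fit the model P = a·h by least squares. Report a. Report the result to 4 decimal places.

Sums needed: Σh·h = 115.
Right-hand side: Σh·P = 338.
Hence a = 338 / 115 ≈ 2.93913.

a = 2.9391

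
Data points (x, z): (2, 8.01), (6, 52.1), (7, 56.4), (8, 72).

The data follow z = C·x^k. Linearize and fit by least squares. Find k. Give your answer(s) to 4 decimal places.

Taking logs, ln z = k·ln x + ln C, so regress ln z on ln x.
AᵀA = [[11.8015, 6.5103]; [6.5103, 4]], rhs = [25.2652, 14.3430]ᵀ  (here Σln x = 6.5103, Σ(ln x)² = 11.8015, Σln z = 14.3430, Σln x·ln z = 25.2652).
Δ = 11.8015·4 − (6.5103)² = 4.8225; k = (25.2652·4 − 6.5103·14.3430)/4.8225 = 1.59344, ln C = (11.8015·14.3430 − 6.5103·25.2652)/4.8225 = 0.99232.

k = 1.5934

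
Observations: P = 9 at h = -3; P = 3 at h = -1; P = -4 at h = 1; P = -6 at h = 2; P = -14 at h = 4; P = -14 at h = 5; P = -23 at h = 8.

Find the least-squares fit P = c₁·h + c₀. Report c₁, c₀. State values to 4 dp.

XᵀX·[c₁, c₀]ᵀ = XᵀP reads: 120·c₁ + 16·c₀ = -356;  16·c₁ + 7·c₀ = -49.
(Σh·h = 120, Σh = 16, Σ1 = 7, Σh·P = -356, ΣP = -49.)
Eliminating c₀: 7·(row 1) − 16·(row 2) gives 584·c₁ = 7·(-356) − 16·(-49) = -1708, so c₁ = -427/146.
Then c₀ = ((-49) − 16·(-427/146))/7 = -23/73.

c₁ = -2.9247, c₀ = -0.3151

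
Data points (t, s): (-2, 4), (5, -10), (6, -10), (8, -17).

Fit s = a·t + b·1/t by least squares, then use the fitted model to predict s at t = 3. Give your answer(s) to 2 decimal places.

ŝ = -5.81

The normal equations are: 129·a + 4·b = -254;  4·a + (4801/14400)·b = -187/24.
Eliminating b: (4801/14400)·(row 1) − 4·(row 2) gives (129643/4800)·a = (4801/14400)·(-254) − 4·(-187/24) = -385327/7200, so a = -770654/388929.
Then b = ((-187/24) − 4·(-770654/388929))/(4801/14400) = 52200/129643.
At t = 3: ŝ = (-770654/388929)·(3) + (52200/129643)·(1/3) = -753254/129643.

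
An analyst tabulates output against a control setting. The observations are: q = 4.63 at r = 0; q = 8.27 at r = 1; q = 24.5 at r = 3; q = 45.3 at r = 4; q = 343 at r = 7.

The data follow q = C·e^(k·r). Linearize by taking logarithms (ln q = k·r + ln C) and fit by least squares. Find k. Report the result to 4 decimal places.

Let Y = ln q. Fitting Y = k·r + ln C by least squares:
Σr = 15.0000, Σ(r)² = 75.0000, Σln q = 16.4949, Σr·ln q = 67.8260.
Equations: 75.0000·k + 15.0000·ln C = 67.8260;  15.0000·k + 5·ln C = 16.4949.
Slope k = (n·Σr·ln q − Σr·Σln q)/(n·Σ(r)² − (Σr)²) = (5·67.8260 − 15.0000·16.4949)/150.0000 = 0.61138; ln C = (Σln q − k·Σr)/n = 1.46485.

k = 0.6114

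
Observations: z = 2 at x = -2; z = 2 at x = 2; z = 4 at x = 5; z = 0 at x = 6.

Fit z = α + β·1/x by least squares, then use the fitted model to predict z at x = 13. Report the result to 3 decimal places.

Compute the Gram sums: Σ1 = 4, Σ1/x = 11/30, Σ1/x·1/x = 511/900.
Moment sums: Σz = 8, Σ1/x·z = 4/5.
Eliminating β: (511/900)·(row 1) − (11/30)·(row 2) gives (641/300)·α = (511/900)·8 − (11/30)·(4/5) = 956/225, so α = 3824/1923.
Then β = ((4/5) − (11/30)·(3824/1923))/(511/900) = 80/641.
At x = 13: ẑ = (3824/1923)·(1) + (80/641)·(1/13) = 49952/24999.

ẑ = 1.998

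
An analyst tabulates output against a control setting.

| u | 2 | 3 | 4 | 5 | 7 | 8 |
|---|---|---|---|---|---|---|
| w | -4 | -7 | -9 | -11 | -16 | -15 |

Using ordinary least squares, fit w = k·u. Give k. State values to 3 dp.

k = -2.108

Compute the Gram sums: Σu·u = 167.
And Σu·w = -352.
Normal equations: [[167]]·[k]ᵀ = [-352]ᵀ.
Hence k = -352 / 167 ≈ -2.10778.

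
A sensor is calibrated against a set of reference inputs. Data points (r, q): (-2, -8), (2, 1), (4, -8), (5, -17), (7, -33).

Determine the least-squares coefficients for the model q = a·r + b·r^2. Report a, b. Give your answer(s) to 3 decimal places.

AᵀA·[a, b]ᵀ = Aᵀq reads: 98·a + 532·b = -330;  532·a + 3314·b = -2198.
Determinant 98·3314 − 532² = 41748.
a = ((-330)·3314 − 532·(-2198))/41748 = 18929/10437; b = (98·(-2198) − 532·(-330))/41748 = -1423/1491.

a = 1.814, b = -0.954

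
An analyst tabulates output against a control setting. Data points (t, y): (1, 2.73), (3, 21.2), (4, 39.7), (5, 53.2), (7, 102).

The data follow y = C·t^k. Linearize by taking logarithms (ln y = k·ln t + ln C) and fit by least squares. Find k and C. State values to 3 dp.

With ln yᵢ as the transformed response and ln tᵢ as the regressor:
Sums: Σln t = 6.0403, Σ(ln t)² = 9.5056, Σln y = 16.3387, Σln t·ln y = 23.8544.
Normal system: [[9.5056, 6.0403]; [6.0403, 5]]·[k, ln C]ᵀ = [23.8544, 16.3387]ᵀ.
Slope k = (n·Σln t·ln y − Σln t·Σln y)/(n·Σ(ln t)² − (Σln t)²) = (5·23.8544 − 6.0403·16.3387)/11.0434 = 1.86374; ln C = (Σln y − k·Σln t)/n = 1.01624, so C = exp(1.01624) = 2.76279.

k = 1.864, C = 2.763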